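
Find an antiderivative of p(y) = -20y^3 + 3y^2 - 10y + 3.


Reverse power rule on each term:
  ∫ -20y^3 dy = -5y^4
  ∫ 3y^2 dy = y^3
  ∫ -10y dy = -5y^2
  ∫ 3 dy = 3y
F(y) = -5y^4 + y^3 - 5y^2 + 3y + C


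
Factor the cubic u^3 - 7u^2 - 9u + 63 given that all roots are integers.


Try integer roots (divisors of 63). u=7: p(7)=0.
Divide out (u - 7): quotient is u^2 - 9.
Factor the quadratic: (u - 3)(u + 3)
Result: (u - 7)(u - 3)(u + 3)


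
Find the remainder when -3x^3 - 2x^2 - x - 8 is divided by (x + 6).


By the Remainder Theorem, the remainder equals p(-6):
  -3*(-6)^3 = 648
  -2*(-6)^2 = -72
  -1*(-6)^1 = 6
  constant: -8
Sum: 648 - 72 + 6 - 8 = 574


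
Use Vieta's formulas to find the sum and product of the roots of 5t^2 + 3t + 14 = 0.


For at^2+bt+c=0: sum = -b/a, product = c/a.
a=5, b=3, c=14
Sum = -(3)/5 = -3/5
Product = (14)/5 = 14/5


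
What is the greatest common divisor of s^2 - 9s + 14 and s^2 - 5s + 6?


Factor each:
  s^2 - 9s + 14 = (s - 2)(s - 7)
  s^2 - 5s + 6 = (s - 2)(s - 3)
Common monic factor: s - 2


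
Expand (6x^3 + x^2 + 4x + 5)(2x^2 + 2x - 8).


Distribute each term of the first polynomial:
  (6x^3)(2x^2 + 2x - 8) = 12x^5 + 12x^4 - 48x^3
  (x^2)(2x^2 + 2x - 8) = 2x^4 + 2x^3 - 8x^2
  (4x)(2x^2 + 2x - 8) = 8x^3 + 8x^2 - 32x
  (5)(2x^2 + 2x - 8) = 10x^2 + 10x - 40
Sum: 12x^5 + 14x^4 - 38x^3 + 10x^2 - 22x - 40


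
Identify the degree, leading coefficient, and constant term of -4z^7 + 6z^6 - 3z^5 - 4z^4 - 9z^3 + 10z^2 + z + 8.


Highest power of z is 7, with coefficient -4. Constant term is 8.
Degree = 7, leading coefficient = -4, constant term = 8


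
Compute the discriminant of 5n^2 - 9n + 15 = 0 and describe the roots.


D = b^2 - 4ac = (-9)^2 - 4(5)(15) = 81 - 300 = -219
Since D < 0: two complex conjugate roots (no real roots)


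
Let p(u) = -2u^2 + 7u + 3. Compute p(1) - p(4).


p(1) = 8
p(4) = -1
p(1) - p(4) = 8 + 1 = 9


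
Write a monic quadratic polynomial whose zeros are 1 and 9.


p(x) = (x - 1)(x - 9)
Expand: x^2 - 10x + 9


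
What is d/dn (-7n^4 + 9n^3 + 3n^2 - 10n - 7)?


Apply the power rule term by term:
  d/dn(-7n^4) = -28n^3
  d/dn(9n^3) = 27n^2
  d/dn(3n^2) = 6n
  d/dn(-10n) = -10
  d/dn(-7) = 0
p'(n) = -28n^3 + 27n^2 + 6n - 10


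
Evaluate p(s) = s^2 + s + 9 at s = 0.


Using direct substitution:
  1 * (0)^2 = 0
  1 * (0)^1 = 0
  constant: 9
Sum = 0 + 0 + 9 = 9


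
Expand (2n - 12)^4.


Expand (2n - 12)^4 by repeated multiplication:
  (2n - 12)^2 = 4n^2 - 48n + 144
  (2n - 12)^3 = 8n^3 - 144n^2 + 864n - 1728
= 16n^4 - 384n^3 + 3456n^2 - 13824n + 20736


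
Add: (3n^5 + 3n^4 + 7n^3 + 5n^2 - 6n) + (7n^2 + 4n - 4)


Align terms by degree and add:
  3n^5 + 3n^4 + 7n^3 + 5n^2 - 6n
+ 7n^2 + 4n - 4
= 3n^5 + 3n^4 + 7n^3 + 12n^2 - 2n - 4


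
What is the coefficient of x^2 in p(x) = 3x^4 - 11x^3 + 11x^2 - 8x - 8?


Read off the coefficient of x^2: 11


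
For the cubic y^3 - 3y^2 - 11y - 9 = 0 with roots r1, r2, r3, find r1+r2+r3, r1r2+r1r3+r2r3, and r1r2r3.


Monic cubic y^3+by^2+cy+d=0: sum=-b, pairwise sum=c, product=-d.
b=-3, c=-11, d=-9
r1+r2+r3 = 3
r1r2+r1r3+r2r3 = -11
r1r2r3 = 9


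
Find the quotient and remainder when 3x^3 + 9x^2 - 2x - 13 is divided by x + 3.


(3x^3 + 9x^2 - 2x - 13) / (x + 3)
Step 1: 3x^2 * (x + 3) = 3x^3 + 9x^2; subtract.
Step 2: 0 * (x + 3) = 0; subtract.
Step 3: -2 * (x + 3) = -2x - 6; subtract.
Quotient: 3x^2 - 2, Remainder: -7


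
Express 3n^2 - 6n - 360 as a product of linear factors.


Roots satisfy r1 + r2 = -b/a = 2 and r1*r2 = c/a = -120.
So r1 = 12, r2 = -10.
3n^2 - 6n - 360 = 3(n - r1)(n - r2) = 3(n - 12)(n + 10)


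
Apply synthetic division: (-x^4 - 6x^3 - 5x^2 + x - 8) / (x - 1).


Synthetic division with c = 1. Coefficients: -1, -6, -5, 1, -8
Bring down -1.
  -1 * 1 = -1; -1 - 6 = -7
  -7 * 1 = -7; -7 - 5 = -12
  -12 * 1 = -12; -12 + 1 = -11
  -11 * 1 = -11; -11 - 8 = -19
Quotient: -x^3 - 7x^2 - 12x - 11, Remainder: -19


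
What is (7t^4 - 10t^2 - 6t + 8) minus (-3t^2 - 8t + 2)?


Distribute the minus sign:
  (7t^4 - 10t^2 - 6t + 8)
- (-3t^2 - 8t + 2)
Negate second polynomial: 3t^2 + 8t - 2
Add: 7t^4 - 7t^2 + 2t + 6


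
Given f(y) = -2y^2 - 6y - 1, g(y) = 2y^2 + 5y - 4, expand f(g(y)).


Substitute g(y) into f:
f(g(y)) = -2*(2y^2 + 5y - 4)^2 + (-6)*(2y^2 + 5y - 4) + (-1)
(2y^2 + 5y - 4)^2 = 4y^4 + 20y^3 + 9y^2 - 40y + 16
Expand and combine: -8y^4 - 40y^3 - 30y^2 + 50y - 9


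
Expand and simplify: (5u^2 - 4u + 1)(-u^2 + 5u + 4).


Distribute each term of the first polynomial:
  (5u^2)(-u^2 + 5u + 4) = -5u^4 + 25u^3 + 20u^2
  (-4u)(-u^2 + 5u + 4) = 4u^3 - 20u^2 - 16u
  (1)(-u^2 + 5u + 4) = -u^2 + 5u + 4
Sum: -5u^4 + 29u^3 - u^2 - 11u + 4


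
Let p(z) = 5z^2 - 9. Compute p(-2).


Using direct substitution:
  5 * (-2)^2 = 20
  0 * (-2)^1 = 0
  constant: -9
Sum = 20 + 0 - 9 = 11


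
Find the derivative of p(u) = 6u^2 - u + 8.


Apply the power rule term by term:
  d/du(6u^2) = 12u
  d/du(-u) = -1
  d/du(8) = 0
p'(u) = 12u - 1


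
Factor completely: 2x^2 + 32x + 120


Roots satisfy r1 + r2 = -b/a = -16 and r1*r2 = c/a = 60.
So r1 = -6, r2 = -10.
2x^2 + 32x + 120 = 2(x - r1)(x - r2) = 2(x + 6)(x + 10)


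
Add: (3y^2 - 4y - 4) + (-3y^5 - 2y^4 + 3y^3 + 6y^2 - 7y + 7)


Align terms by degree and add:
  3y^2 - 4y - 4
  -3y^5 - 2y^4 + 3y^3 + 6y^2 - 7y + 7
= -3y^5 - 2y^4 + 3y^3 + 9y^2 - 11y + 3


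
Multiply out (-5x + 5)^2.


Expand (-5x + 5)^2 by repeated multiplication:
= 25x^2 - 50x + 25


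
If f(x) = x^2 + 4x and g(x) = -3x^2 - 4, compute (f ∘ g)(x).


Substitute g(x) into f:
f(g(x)) = 1*(-3x^2 - 4)^2 + 4*(-3x^2 - 4)
(-3x^2 - 4)^2 = 9x^4 + 24x^2 + 16
Expand and combine: 9x^4 + 12x^2


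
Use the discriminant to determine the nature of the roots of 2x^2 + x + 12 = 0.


D = b^2 - 4ac = (1)^2 - 4(2)(12) = 1 - 96 = -95
Since D < 0: two complex conjugate roots (no real roots)


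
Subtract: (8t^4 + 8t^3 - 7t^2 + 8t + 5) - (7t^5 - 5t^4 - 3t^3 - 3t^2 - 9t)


Distribute the minus sign:
  (8t^4 + 8t^3 - 7t^2 + 8t + 5)
- (7t^5 - 5t^4 - 3t^3 - 3t^2 - 9t)
Negate second polynomial: -7t^5 + 5t^4 + 3t^3 + 3t^2 + 9t
Add: -7t^5 + 13t^4 + 11t^3 - 4t^2 + 17t + 5


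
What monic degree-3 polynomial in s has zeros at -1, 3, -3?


p(s) = (s + 1)(s - 3)(s + 3)
Expand: s^3 + s^2 - 9s - 9


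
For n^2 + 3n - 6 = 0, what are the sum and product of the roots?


For an^2+bn+c=0: sum = -b/a, product = c/a.
a=1, b=3, c=-6
Sum = -(3)/1 = -3
Product = (-6)/1 = -6


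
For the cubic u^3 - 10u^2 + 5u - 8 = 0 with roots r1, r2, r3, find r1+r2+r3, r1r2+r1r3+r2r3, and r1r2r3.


Monic cubic u^3+bu^2+cu+d=0: sum=-b, pairwise sum=c, product=-d.
b=-10, c=5, d=-8
r1+r2+r3 = 10
r1r2+r1r3+r2r3 = 5
r1r2r3 = 8


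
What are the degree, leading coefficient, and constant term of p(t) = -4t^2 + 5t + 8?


Highest power of t is 2, with coefficient -4. Constant term is 8.
Degree = 2, leading coefficient = -4, constant term = 8


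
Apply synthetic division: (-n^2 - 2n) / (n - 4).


Synthetic division with c = 4. Coefficients: -1, -2, 0
Bring down -1.
  -1 * 4 = -4; -4 - 2 = -6
  -6 * 4 = -24; -24 + 0 = -24
Quotient: -n - 6, Remainder: -24


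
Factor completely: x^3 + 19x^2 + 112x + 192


Try integer roots (divisors of 192). x=-3: p(-3)=0.
Divide out (x + 3): quotient is x^2 + 16x + 64.
Factor the quadratic: (x + 8)(x + 8)
Result: (x + 3)(x + 8)(x + 8)


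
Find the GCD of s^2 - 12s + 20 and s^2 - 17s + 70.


Factor each:
  s^2 - 12s + 20 = (s - 10)(s - 2)
  s^2 - 17s + 70 = (s - 10)(s - 7)
Common monic factor: s - 10


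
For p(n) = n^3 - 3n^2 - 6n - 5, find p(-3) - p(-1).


p(-3) = -41
p(-1) = -3
p(-3) - p(-1) = -41 + 3 = -38


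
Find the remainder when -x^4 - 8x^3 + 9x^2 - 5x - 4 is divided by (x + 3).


By the Remainder Theorem, the remainder equals p(-3):
  -1*(-3)^4 = -81
  -8*(-3)^3 = 216
  9*(-3)^2 = 81
  -5*(-3)^1 = 15
  constant: -4
Sum: -81 + 216 + 81 + 15 - 4 = 227


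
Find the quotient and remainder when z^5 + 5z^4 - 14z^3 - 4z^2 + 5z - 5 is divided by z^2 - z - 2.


(z^5 + 5z^4 - 14z^3 - 4z^2 + 5z - 5) / (z^2 - z - 2)
Step 1: z^3 * (z^2 - z - 2) = z^5 - z^4 - 2z^3; subtract.
Step 2: 6z^2 * (z^2 - z - 2) = 6z^4 - 6z^3 - 12z^2; subtract.
Step 3: -6z * (z^2 - z - 2) = -6z^3 + 6z^2 + 12z; subtract.
Step 4: 2 * (z^2 - z - 2) = 2z^2 - 2z - 4; subtract.
Quotient: z^3 + 6z^2 - 6z + 2, Remainder: -5z - 1


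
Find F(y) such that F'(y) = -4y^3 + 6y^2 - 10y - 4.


Reverse power rule on each term:
  ∫ -4y^3 dy = -y^4
  ∫ 6y^2 dy = 2y^3
  ∫ -10y dy = -5y^2
  ∫ -4 dy = -4y
F(y) = -y^4 + 2y^3 - 5y^2 - 4y + C


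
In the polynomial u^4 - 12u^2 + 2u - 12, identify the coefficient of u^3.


Read off the coefficient of u^3: 0


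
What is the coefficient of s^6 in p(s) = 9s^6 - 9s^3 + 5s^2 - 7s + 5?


Read off the coefficient of s^6: 9


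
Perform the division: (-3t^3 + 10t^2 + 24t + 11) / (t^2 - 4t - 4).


(-3t^3 + 10t^2 + 24t + 11) / (t^2 - 4t - 4)
Step 1: -3t * (t^2 - 4t - 4) = -3t^3 + 12t^2 + 12t; subtract.
Step 2: -2 * (t^2 - 4t - 4) = -2t^2 + 8t + 8; subtract.
Quotient: -3t - 2, Remainder: 4t + 3


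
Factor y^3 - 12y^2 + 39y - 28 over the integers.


Try integer roots (divisors of -28). y=1: p(1)=0.
Divide out (y - 1): quotient is y^2 - 11y + 28.
Factor the quadratic: (y - 7)(y - 4)
Result: (y - 1)(y - 7)(y - 4)


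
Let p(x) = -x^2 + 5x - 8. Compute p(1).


Using direct substitution:
  -1 * (1)^2 = -1
  5 * (1)^1 = 5
  constant: -8
Sum = -1 + 5 - 8 = -4


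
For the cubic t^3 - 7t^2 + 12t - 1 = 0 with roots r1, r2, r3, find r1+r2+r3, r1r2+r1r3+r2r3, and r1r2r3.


Monic cubic t^3+bt^2+ct+d=0: sum=-b, pairwise sum=c, product=-d.
b=-7, c=12, d=-1
r1+r2+r3 = 7
r1r2+r1r3+r2r3 = 12
r1r2r3 = 1


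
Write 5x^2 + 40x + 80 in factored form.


Roots satisfy r1 + r2 = -b/a = -8 and r1*r2 = c/a = 16.
So r1 = -4, r2 = -4.
5x^2 + 40x + 80 = 5(x - r1)(x - r2) = 5(x + 4)(x + 4)


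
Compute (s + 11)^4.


Expand (s + 11)^4 by repeated multiplication:
  (s + 11)^2 = s^2 + 22s + 121
  (s + 11)^3 = s^3 + 33s^2 + 363s + 1331
= s^4 + 44s^3 + 726s^2 + 5324s + 14641


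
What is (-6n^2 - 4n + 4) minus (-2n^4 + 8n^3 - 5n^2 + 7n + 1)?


Distribute the minus sign:
  (-6n^2 - 4n + 4)
- (-2n^4 + 8n^3 - 5n^2 + 7n + 1)
Negate second polynomial: 2n^4 - 8n^3 + 5n^2 - 7n - 1
Add: 2n^4 - 8n^3 - n^2 - 11n + 3


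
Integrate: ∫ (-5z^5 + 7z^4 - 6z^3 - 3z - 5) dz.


Reverse power rule on each term:
  ∫ -5z^5 dz = -(5/6)z^6
  ∫ 7z^4 dz = (7/5)z^5
  ∫ -6z^3 dz = -(3/2)z^4
  ∫ -3z dz = -(3/2)z^2
  ∫ -5 dz = -5z
F(z) = -(5/6)z^6 + (7/5)z^5 - (3/2)z^4 - (3/2)z^2 - 5z + C


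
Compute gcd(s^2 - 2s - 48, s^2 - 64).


Factor each:
  s^2 - 2s - 48 = (s - 8)(s + 6)
  s^2 - 64 = (s - 8)(s + 8)
Common monic factor: s - 8


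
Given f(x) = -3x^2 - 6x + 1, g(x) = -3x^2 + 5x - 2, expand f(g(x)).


Substitute g(x) into f:
f(g(x)) = -3*(-3x^2 + 5x - 2)^2 + (-6)*(-3x^2 + 5x - 2) + 1
(-3x^2 + 5x - 2)^2 = 9x^4 - 30x^3 + 37x^2 - 20x + 4
Expand and combine: -27x^4 + 90x^3 - 93x^2 + 30x + 1


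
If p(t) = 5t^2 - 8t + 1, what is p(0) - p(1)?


p(0) = 1
p(1) = -2
p(0) - p(1) = 1 + 2 = 3


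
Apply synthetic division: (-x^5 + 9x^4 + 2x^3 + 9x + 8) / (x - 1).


Synthetic division with c = 1. Coefficients: -1, 9, 2, 0, 9, 8
Bring down -1.
  -1 * 1 = -1; -1 + 9 = 8
  8 * 1 = 8; 8 + 2 = 10
  10 * 1 = 10; 10 + 0 = 10
  10 * 1 = 10; 10 + 9 = 19
  19 * 1 = 19; 19 + 8 = 27
Quotient: -x^4 + 8x^3 + 10x^2 + 10x + 19, Remainder: 27


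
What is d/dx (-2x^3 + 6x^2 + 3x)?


Apply the power rule term by term:
  d/dx(-2x^3) = -6x^2
  d/dx(6x^2) = 12x
  d/dx(3x) = 3
p'(x) = -6x^2 + 12x + 3


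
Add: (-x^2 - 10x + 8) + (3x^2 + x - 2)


Align terms by degree and add:
  -x^2 - 10x + 8
+ 3x^2 + x - 2
= 2x^2 - 9x + 6


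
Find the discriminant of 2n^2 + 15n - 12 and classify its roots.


D = b^2 - 4ac = (15)^2 - 4(2)(-12) = 225 + 96 = 321
Since D > 0: two distinct irrational roots


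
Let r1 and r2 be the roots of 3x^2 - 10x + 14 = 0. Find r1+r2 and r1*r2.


For ax^2+bx+c=0: sum = -b/a, product = c/a.
a=3, b=-10, c=14
Sum = -(-10)/3 = 10/3
Product = (14)/3 = 14/3


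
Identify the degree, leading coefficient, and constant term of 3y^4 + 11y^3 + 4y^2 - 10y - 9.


Highest power of y is 4, with coefficient 3. Constant term is -9.
Degree = 4, leading coefficient = 3, constant term = -9


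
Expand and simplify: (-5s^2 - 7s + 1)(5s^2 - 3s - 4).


Distribute each term of the first polynomial:
  (-5s^2)(5s^2 - 3s - 4) = -25s^4 + 15s^3 + 20s^2
  (-7s)(5s^2 - 3s - 4) = -35s^3 + 21s^2 + 28s
  (1)(5s^2 - 3s - 4) = 5s^2 - 3s - 4
Sum: -25s^4 - 20s^3 + 46s^2 + 25s - 4


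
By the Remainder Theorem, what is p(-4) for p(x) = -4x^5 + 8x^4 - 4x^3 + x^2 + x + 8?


By the Remainder Theorem, the remainder equals p(-4):
  -4*(-4)^5 = 4096
  8*(-4)^4 = 2048
  -4*(-4)^3 = 256
  1*(-4)^2 = 16
  1*(-4)^1 = -4
  constant: 8
Sum: 4096 + 2048 + 256 + 16 - 4 + 8 = 6420


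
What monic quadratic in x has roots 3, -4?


p(x) = (x - 3)(x + 4)
Expand: x^2 + x - 12


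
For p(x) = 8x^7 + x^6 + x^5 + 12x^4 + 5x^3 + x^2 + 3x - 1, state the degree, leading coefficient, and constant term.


Highest power of x is 7, with coefficient 8. Constant term is -1.
Degree = 7, leading coefficient = 8, constant term = -1


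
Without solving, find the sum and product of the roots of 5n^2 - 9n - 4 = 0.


For an^2+bn+c=0: sum = -b/a, product = c/a.
a=5, b=-9, c=-4
Sum = -(-9)/5 = 9/5
Product = (-4)/5 = -4/5


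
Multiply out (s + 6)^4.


Expand (s + 6)^4 by repeated multiplication:
  (s + 6)^2 = s^2 + 12s + 36
  (s + 6)^3 = s^3 + 18s^2 + 108s + 216
= s^4 + 24s^3 + 216s^2 + 864s + 1296


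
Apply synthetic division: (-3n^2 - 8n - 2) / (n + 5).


Synthetic division with c = -5. Coefficients: -3, -8, -2
Bring down -3.
  -3 * -5 = 15; 15 - 8 = 7
  7 * -5 = -35; -35 - 2 = -37
Quotient: -3n + 7, Remainder: -37


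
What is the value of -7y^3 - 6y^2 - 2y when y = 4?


Using direct substitution:
  -7 * (4)^3 = -448
  -6 * (4)^2 = -96
  -2 * (4)^1 = -8
  constant: 0
Sum = -448 - 96 - 8 + 0 = -552


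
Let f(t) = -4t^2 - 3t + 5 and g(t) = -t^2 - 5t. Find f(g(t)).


Substitute g(t) into f:
f(g(t)) = -4*(-t^2 - 5t)^2 + (-3)*(-t^2 - 5t) + 5
(-t^2 - 5t)^2 = t^4 + 10t^3 + 25t^2
Expand and combine: -4t^4 - 40t^3 - 97t^2 + 15t + 5


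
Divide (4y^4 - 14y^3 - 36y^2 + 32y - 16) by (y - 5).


(4y^4 - 14y^3 - 36y^2 + 32y - 16) / (y - 5)
Step 1: 4y^3 * (y - 5) = 4y^4 - 20y^3; subtract.
Step 2: 6y^2 * (y - 5) = 6y^3 - 30y^2; subtract.
Step 3: -6y * (y - 5) = -6y^2 + 30y; subtract.
Step 4: 2 * (y - 5) = 2y - 10; subtract.
Quotient: 4y^3 + 6y^2 - 6y + 2, Remainder: -6


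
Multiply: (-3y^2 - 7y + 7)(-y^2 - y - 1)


Distribute each term of the first polynomial:
  (-3y^2)(-y^2 - y - 1) = 3y^4 + 3y^3 + 3y^2
  (-7y)(-y^2 - y - 1) = 7y^3 + 7y^2 + 7y
  (7)(-y^2 - y - 1) = -7y^2 - 7y - 7
Sum: 3y^4 + 10y^3 + 3y^2 - 7


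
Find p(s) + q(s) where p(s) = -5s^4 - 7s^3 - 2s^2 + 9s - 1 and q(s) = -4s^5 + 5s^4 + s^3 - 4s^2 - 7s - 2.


Align terms by degree and add:
  -5s^4 - 7s^3 - 2s^2 + 9s - 1
  -4s^5 + 5s^4 + s^3 - 4s^2 - 7s - 2
= -4s^5 - 6s^3 - 6s^2 + 2s - 3


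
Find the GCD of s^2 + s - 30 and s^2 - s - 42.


Factor each:
  s^2 + s - 30 = (s + 6)(s - 5)
  s^2 - s - 42 = (s + 6)(s - 7)
Common monic factor: s + 6


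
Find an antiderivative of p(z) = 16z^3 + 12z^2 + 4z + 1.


Reverse power rule on each term:
  ∫ 16z^3 dz = 4z^4
  ∫ 12z^2 dz = 4z^3
  ∫ 4z dz = 2z^2
  ∫ 1 dz = z
F(z) = 4z^4 + 4z^3 + 2z^2 + z + C


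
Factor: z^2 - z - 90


Roots satisfy r1 + r2 = -b/a = 1 and r1*r2 = c/a = -90.
So r1 = -9, r2 = 10.
z^2 - z - 90 = (z - r1)(z - r2) = (z + 9)(z - 10)


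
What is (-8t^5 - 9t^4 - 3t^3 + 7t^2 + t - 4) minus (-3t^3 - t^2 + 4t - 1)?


Distribute the minus sign:
  (-8t^5 - 9t^4 - 3t^3 + 7t^2 + t - 4)
- (-3t^3 - t^2 + 4t - 1)
Negate second polynomial: 3t^3 + t^2 - 4t + 1
Add: -8t^5 - 9t^4 + 8t^2 - 3t - 3


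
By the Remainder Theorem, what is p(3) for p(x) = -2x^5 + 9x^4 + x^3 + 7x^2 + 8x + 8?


By the Remainder Theorem, the remainder equals p(3):
  -2*(3)^5 = -486
  9*(3)^4 = 729
  1*(3)^3 = 27
  7*(3)^2 = 63
  8*(3)^1 = 24
  constant: 8
Sum: -486 + 729 + 27 + 63 + 24 + 8 = 365


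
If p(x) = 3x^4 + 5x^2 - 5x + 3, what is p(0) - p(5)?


p(0) = 3
p(5) = 1978
p(0) - p(5) = 3 - 1978 = -1975


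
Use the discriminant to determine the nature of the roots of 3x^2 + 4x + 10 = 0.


D = b^2 - 4ac = (4)^2 - 4(3)(10) = 16 - 120 = -104
Since D < 0: two complex conjugate roots (no real roots)


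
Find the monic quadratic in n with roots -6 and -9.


p(n) = (n + 6)(n + 9)
Expand: n^2 + 15n + 54


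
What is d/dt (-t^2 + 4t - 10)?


Apply the power rule term by term:
  d/dt(-t^2) = -2t
  d/dt(4t) = 4
  d/dt(-10) = 0
p'(t) = -2t + 4


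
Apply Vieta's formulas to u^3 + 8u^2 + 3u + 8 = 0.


Monic cubic u^3+bu^2+cu+d=0: sum=-b, pairwise sum=c, product=-d.
b=8, c=3, d=8
r1+r2+r3 = -8
r1r2+r1r3+r2r3 = 3
r1r2r3 = -8


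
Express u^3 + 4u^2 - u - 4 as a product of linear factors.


Try integer roots (divisors of -4). u=1: p(1)=0.
Divide out (u - 1): quotient is u^2 + 5u + 4.
Factor the quadratic: (u + 1)(u + 4)
Result: (u - 1)(u + 1)(u + 4)


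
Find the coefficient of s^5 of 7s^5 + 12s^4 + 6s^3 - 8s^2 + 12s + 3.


Read off the coefficient of s^5: 7


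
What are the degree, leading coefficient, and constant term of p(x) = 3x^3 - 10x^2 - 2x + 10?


Highest power of x is 3, with coefficient 3. Constant term is 10.
Degree = 3, leading coefficient = 3, constant term = 10


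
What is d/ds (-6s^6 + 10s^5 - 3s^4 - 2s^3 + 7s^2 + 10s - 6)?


Apply the power rule term by term:
  d/ds(-6s^6) = -36s^5
  d/ds(10s^5) = 50s^4
  d/ds(-3s^4) = -12s^3
  d/ds(-2s^3) = -6s^2
  d/ds(7s^2) = 14s
  d/ds(10s) = 10
  d/ds(-6) = 0
p'(s) = -36s^5 + 50s^4 - 12s^3 - 6s^2 + 14s + 10


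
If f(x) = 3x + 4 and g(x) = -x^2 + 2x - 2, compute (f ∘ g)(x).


Substitute g(x) into f:
f(g(x)) = 3*(-x^2 + 2x - 2) + 4
Expand and combine: -3x^2 + 6x - 2


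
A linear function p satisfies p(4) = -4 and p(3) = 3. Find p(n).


p(n) = mn + b. Using p(4)=-4, p(3)=3:
m = (-4 - 3)/(4 - 3) = -7/1 = -7
b = -4 - m*(4) = -4 + 28 = 24
p(n) = -7n + 24


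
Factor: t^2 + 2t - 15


Roots satisfy r1 + r2 = -b/a = -2 and r1*r2 = c/a = -15.
So r1 = -5, r2 = 3.
t^2 + 2t - 15 = (t - r1)(t - r2) = (t + 5)(t - 3)


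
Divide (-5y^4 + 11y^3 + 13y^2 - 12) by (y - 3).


(-5y^4 + 11y^3 + 13y^2 - 12) / (y - 3)
Step 1: -5y^3 * (y - 3) = -5y^4 + 15y^3; subtract.
Step 2: -4y^2 * (y - 3) = -4y^3 + 12y^2; subtract.
Step 3: y * (y - 3) = y^2 - 3y; subtract.
Step 4: 3 * (y - 3) = 3y - 9; subtract.
Quotient: -5y^3 - 4y^2 + y + 3, Remainder: -3


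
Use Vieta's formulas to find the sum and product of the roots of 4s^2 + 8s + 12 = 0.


For as^2+bs+c=0: sum = -b/a, product = c/a.
a=4, b=8, c=12
Sum = -(8)/4 = -2
Product = (12)/4 = 3


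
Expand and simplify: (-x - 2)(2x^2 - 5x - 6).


Distribute each term of the first polynomial:
  (-x)(2x^2 - 5x - 6) = -2x^3 + 5x^2 + 6x
  (-2)(2x^2 - 5x - 6) = -4x^2 + 10x + 12
Sum: -2x^3 + x^2 + 16x + 12


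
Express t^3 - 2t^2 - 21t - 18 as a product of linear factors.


Try integer roots (divisors of -18). t=-1: p(-1)=0.
Divide out (t + 1): quotient is t^2 - 3t - 18.
Factor the quadratic: (t + 3)(t - 6)
Result: (t + 1)(t + 3)(t - 6)


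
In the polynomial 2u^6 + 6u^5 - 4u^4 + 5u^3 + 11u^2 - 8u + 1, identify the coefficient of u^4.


Read off the coefficient of u^4: -4


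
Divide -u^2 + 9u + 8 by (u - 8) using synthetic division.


Synthetic division with c = 8. Coefficients: -1, 9, 8
Bring down -1.
  -1 * 8 = -8; -8 + 9 = 1
  1 * 8 = 8; 8 + 8 = 16
Quotient: -u + 1, Remainder: 16


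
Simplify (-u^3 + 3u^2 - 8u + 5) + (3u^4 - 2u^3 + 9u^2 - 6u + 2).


Align terms by degree and add:
  -u^3 + 3u^2 - 8u + 5
+ 3u^4 - 2u^3 + 9u^2 - 6u + 2
= 3u^4 - 3u^3 + 12u^2 - 14u + 7


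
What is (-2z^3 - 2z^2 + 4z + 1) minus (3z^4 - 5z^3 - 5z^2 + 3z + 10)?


Distribute the minus sign:
  (-2z^3 - 2z^2 + 4z + 1)
- (3z^4 - 5z^3 - 5z^2 + 3z + 10)
Negate second polynomial: -3z^4 + 5z^3 + 5z^2 - 3z - 10
Add: -3z^4 + 3z^3 + 3z^2 + z - 9


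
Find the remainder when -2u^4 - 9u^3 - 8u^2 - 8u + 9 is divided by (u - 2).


By the Remainder Theorem, the remainder equals p(2):
  -2*(2)^4 = -32
  -9*(2)^3 = -72
  -8*(2)^2 = -32
  -8*(2)^1 = -16
  constant: 9
Sum: -32 - 72 - 32 - 16 + 9 = -143


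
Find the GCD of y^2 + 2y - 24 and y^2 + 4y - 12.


Factor each:
  y^2 + 2y - 24 = (y + 6)(y - 4)
  y^2 + 4y - 12 = (y + 6)(y - 2)
Common monic factor: y + 6


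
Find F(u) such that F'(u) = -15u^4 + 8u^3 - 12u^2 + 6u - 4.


Reverse power rule on each term:
  ∫ -15u^4 du = -3u^5
  ∫ 8u^3 du = 2u^4
  ∫ -12u^2 du = -4u^3
  ∫ 6u du = 3u^2
  ∫ -4 du = -4u
F(u) = -3u^5 + 2u^4 - 4u^3 + 3u^2 - 4u + C


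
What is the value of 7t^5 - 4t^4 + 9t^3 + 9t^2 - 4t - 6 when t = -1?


Using direct substitution:
  7 * (-1)^5 = -7
  -4 * (-1)^4 = -4
  9 * (-1)^3 = -9
  9 * (-1)^2 = 9
  -4 * (-1)^1 = 4
  constant: -6
Sum = -7 - 4 - 9 + 9 + 4 - 6 = -13


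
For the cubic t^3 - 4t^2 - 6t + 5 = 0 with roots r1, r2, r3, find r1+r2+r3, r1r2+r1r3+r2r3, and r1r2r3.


Monic cubic t^3+bt^2+ct+d=0: sum=-b, pairwise sum=c, product=-d.
b=-4, c=-6, d=5
r1+r2+r3 = 4
r1r2+r1r3+r2r3 = -6
r1r2r3 = -5


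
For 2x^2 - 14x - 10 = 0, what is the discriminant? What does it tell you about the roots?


D = b^2 - 4ac = (-14)^2 - 4(2)(-10) = 196 + 80 = 276
Since D > 0: two distinct irrational roots


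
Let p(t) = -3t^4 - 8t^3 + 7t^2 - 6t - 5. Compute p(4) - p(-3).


p(4) = -1197
p(-3) = 49
p(4) - p(-3) = -1197 - 49 = -1246


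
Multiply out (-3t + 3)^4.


Expand (-3t + 3)^4 by repeated multiplication:
  (-3t + 3)^2 = 9t^2 - 18t + 9
  (-3t + 3)^3 = -27t^3 + 81t^2 - 81t + 27
= 81t^4 - 324t^3 + 486t^2 - 324t + 81


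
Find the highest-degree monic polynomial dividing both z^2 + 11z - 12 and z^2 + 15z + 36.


Factor each:
  z^2 + 11z - 12 = (z + 12)(z - 1)
  z^2 + 15z + 36 = (z + 12)(z + 3)
Common monic factor: z + 12


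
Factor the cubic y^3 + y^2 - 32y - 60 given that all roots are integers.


Try integer roots (divisors of -60). y=-5: p(-5)=0.
Divide out (y + 5): quotient is y^2 - 4y - 12.
Factor the quadratic: (y - 6)(y + 2)
Result: (y + 5)(y - 6)(y + 2)


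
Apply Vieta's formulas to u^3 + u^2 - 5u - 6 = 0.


Monic cubic u^3+bu^2+cu+d=0: sum=-b, pairwise sum=c, product=-d.
b=1, c=-5, d=-6
r1+r2+r3 = -1
r1r2+r1r3+r2r3 = -5
r1r2r3 = 6


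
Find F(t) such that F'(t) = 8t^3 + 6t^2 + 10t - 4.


Reverse power rule on each term:
  ∫ 8t^3 dt = 2t^4
  ∫ 6t^2 dt = 2t^3
  ∫ 10t dt = 5t^2
  ∫ -4 dt = -4t
F(t) = 2t^4 + 2t^3 + 5t^2 - 4t + C


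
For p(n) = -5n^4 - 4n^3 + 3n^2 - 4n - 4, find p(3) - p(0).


p(3) = -502
p(0) = -4
p(3) - p(0) = -502 + 4 = -498


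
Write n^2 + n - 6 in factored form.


Roots satisfy r1 + r2 = -b/a = -1 and r1*r2 = c/a = -6.
So r1 = 2, r2 = -3.
n^2 + n - 6 = (n - r1)(n - r2) = (n - 2)(n + 3)


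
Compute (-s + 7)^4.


Expand (-s + 7)^4 by repeated multiplication:
  (-s + 7)^2 = s^2 - 14s + 49
  (-s + 7)^3 = -s^3 + 21s^2 - 147s + 343
= s^4 - 28s^3 + 294s^2 - 1372s + 2401


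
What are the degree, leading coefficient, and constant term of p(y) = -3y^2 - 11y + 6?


Highest power of y is 2, with coefficient -3. Constant term is 6.
Degree = 2, leading coefficient = -3, constant term = 6


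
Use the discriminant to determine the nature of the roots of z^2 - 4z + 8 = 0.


D = b^2 - 4ac = (-4)^2 - 4(1)(8) = 16 - 32 = -16
Since D < 0: two complex conjugate roots (no real roots)


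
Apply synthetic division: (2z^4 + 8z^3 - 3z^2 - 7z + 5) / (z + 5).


Synthetic division with c = -5. Coefficients: 2, 8, -3, -7, 5
Bring down 2.
  2 * -5 = -10; -10 + 8 = -2
  -2 * -5 = 10; 10 - 3 = 7
  7 * -5 = -35; -35 - 7 = -42
  -42 * -5 = 210; 210 + 5 = 215
Quotient: 2z^3 - 2z^2 + 7z - 42, Remainder: 215


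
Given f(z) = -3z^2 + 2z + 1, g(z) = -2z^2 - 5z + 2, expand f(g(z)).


Substitute g(z) into f:
f(g(z)) = -3*(-2z^2 - 5z + 2)^2 + 2*(-2z^2 - 5z + 2) + 1
(-2z^2 - 5z + 2)^2 = 4z^4 + 20z^3 + 17z^2 - 20z + 4
Expand and combine: -12z^4 - 60z^3 - 55z^2 + 50z - 7


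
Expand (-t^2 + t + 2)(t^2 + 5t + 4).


Distribute each term of the first polynomial:
  (-t^2)(t^2 + 5t + 4) = -t^4 - 5t^3 - 4t^2
  (t)(t^2 + 5t + 4) = t^3 + 5t^2 + 4t
  (2)(t^2 + 5t + 4) = 2t^2 + 10t + 8
Sum: -t^4 - 4t^3 + 3t^2 + 14t + 8


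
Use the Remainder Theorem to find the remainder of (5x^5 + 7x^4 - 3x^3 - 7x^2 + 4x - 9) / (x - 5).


By the Remainder Theorem, the remainder equals p(5):
  5*(5)^5 = 15625
  7*(5)^4 = 4375
  -3*(5)^3 = -375
  -7*(5)^2 = -175
  4*(5)^1 = 20
  constant: -9
Sum: 15625 + 4375 - 375 - 175 + 20 - 9 = 19461


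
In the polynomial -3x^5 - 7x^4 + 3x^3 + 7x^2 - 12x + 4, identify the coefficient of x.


Read off the coefficient of x: -12


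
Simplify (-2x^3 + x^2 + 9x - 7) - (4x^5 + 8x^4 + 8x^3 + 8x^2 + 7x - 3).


Distribute the minus sign:
  (-2x^3 + x^2 + 9x - 7)
- (4x^5 + 8x^4 + 8x^3 + 8x^2 + 7x - 3)
Negate second polynomial: -4x^5 - 8x^4 - 8x^3 - 8x^2 - 7x + 3
Add: -4x^5 - 8x^4 - 10x^3 - 7x^2 + 2x - 4


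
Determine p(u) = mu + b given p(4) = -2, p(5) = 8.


p(u) = mu + b. Using p(4)=-2, p(5)=8:
m = (-2 - 8)/(4 - 5) = -10/-1 = 10
b = -2 - m*(4) = -2 - 40 = -42
p(u) = 10u - 42


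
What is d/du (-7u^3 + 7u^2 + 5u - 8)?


Apply the power rule term by term:
  d/du(-7u^3) = -21u^2
  d/du(7u^2) = 14u
  d/du(5u) = 5
  d/du(-8) = 0
p'(u) = -21u^2 + 14u + 5


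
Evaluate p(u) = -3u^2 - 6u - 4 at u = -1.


Using direct substitution:
  -3 * (-1)^2 = -3
  -6 * (-1)^1 = 6
  constant: -4
Sum = -3 + 6 - 4 = -1


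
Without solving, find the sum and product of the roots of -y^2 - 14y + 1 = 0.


For ay^2+by+c=0: sum = -b/a, product = c/a.
a=-1, b=-14, c=1
Sum = -(-14)/-1 = -14
Product = (1)/-1 = -1


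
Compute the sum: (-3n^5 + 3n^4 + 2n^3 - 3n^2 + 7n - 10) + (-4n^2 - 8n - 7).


Align terms by degree and add:
  -3n^5 + 3n^4 + 2n^3 - 3n^2 + 7n - 10
  -4n^2 - 8n - 7
= -3n^5 + 3n^4 + 2n^3 - 7n^2 - n - 17


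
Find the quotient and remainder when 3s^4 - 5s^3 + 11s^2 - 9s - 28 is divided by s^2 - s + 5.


(3s^4 - 5s^3 + 11s^2 - 9s - 28) / (s^2 - s + 5)
Step 1: 3s^2 * (s^2 - s + 5) = 3s^4 - 3s^3 + 15s^2; subtract.
Step 2: -2s * (s^2 - s + 5) = -2s^3 + 2s^2 - 10s; subtract.
Step 3: -6 * (s^2 - s + 5) = -6s^2 + 6s - 30; subtract.
Quotient: 3s^2 - 2s - 6, Remainder: -5s + 2


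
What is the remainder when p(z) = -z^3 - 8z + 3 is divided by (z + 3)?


By the Remainder Theorem, the remainder equals p(-3):
  -1*(-3)^3 = 27
  0*(-3)^2 = 0
  -8*(-3)^1 = 24
  constant: 3
Sum: 27 + 0 + 24 + 3 = 54


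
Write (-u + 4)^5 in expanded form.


Expand (-u + 4)^5 by repeated multiplication:
  (-u + 4)^2 = u^2 - 8u + 16
  (-u + 4)^3 = -u^3 + 12u^2 - 48u + 64
  (-u + 4)^4 = u^4 - 16u^3 + 96u^2 - 256u + 256
= -u^5 + 20u^4 - 160u^3 + 640u^2 - 1280u + 1024


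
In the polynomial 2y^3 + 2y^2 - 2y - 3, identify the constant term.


Read off the constant term: -3


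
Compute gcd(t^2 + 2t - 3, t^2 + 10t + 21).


Factor each:
  t^2 + 2t - 3 = (t + 3)(t - 1)
  t^2 + 10t + 21 = (t + 3)(t + 7)
Common monic factor: t + 3


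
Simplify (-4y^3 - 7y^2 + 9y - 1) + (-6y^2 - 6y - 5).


Align terms by degree and add:
  -4y^3 - 7y^2 + 9y - 1
  -6y^2 - 6y - 5
= -4y^3 - 13y^2 + 3y - 6


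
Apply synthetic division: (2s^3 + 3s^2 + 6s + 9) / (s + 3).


Synthetic division with c = -3. Coefficients: 2, 3, 6, 9
Bring down 2.
  2 * -3 = -6; -6 + 3 = -3
  -3 * -3 = 9; 9 + 6 = 15
  15 * -3 = -45; -45 + 9 = -36
Quotient: 2s^2 - 3s + 15, Remainder: -36


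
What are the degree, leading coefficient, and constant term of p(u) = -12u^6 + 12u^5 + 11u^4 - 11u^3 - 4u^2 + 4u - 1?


Highest power of u is 6, with coefficient -12. Constant term is -1.
Degree = 6, leading coefficient = -12, constant term = -1


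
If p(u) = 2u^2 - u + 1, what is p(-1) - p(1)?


p(-1) = 4
p(1) = 2
p(-1) - p(1) = 4 - 2 = 2


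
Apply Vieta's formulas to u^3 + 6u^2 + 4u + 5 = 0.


Monic cubic u^3+bu^2+cu+d=0: sum=-b, pairwise sum=c, product=-d.
b=6, c=4, d=5
r1+r2+r3 = -6
r1r2+r1r3+r2r3 = 4
r1r2r3 = -5


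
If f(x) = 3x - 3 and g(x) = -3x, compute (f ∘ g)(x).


Substitute g(x) into f:
f(g(x)) = 3*(-3x) + (-3)
Expand and combine: -9x - 3


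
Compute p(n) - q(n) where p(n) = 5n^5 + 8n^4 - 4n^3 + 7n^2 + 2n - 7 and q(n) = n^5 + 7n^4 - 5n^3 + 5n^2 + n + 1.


Distribute the minus sign:
  (5n^5 + 8n^4 - 4n^3 + 7n^2 + 2n - 7)
- (n^5 + 7n^4 - 5n^3 + 5n^2 + n + 1)
Negate second polynomial: -n^5 - 7n^4 + 5n^3 - 5n^2 - n - 1
Add: 4n^5 + n^4 + n^3 + 2n^2 + n - 8


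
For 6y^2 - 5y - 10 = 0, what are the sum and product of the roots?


For ay^2+by+c=0: sum = -b/a, product = c/a.
a=6, b=-5, c=-10
Sum = -(-5)/6 = 5/6
Product = (-10)/6 = -5/3


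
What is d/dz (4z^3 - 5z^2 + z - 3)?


Apply the power rule term by term:
  d/dz(4z^3) = 12z^2
  d/dz(-5z^2) = -10z
  d/dz(z) = 1
  d/dz(-3) = 0
p'(z) = 12z^2 - 10z + 1


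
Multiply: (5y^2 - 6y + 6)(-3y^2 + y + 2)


Distribute each term of the first polynomial:
  (5y^2)(-3y^2 + y + 2) = -15y^4 + 5y^3 + 10y^2
  (-6y)(-3y^2 + y + 2) = 18y^3 - 6y^2 - 12y
  (6)(-3y^2 + y + 2) = -18y^2 + 6y + 12
Sum: -15y^4 + 23y^3 - 14y^2 - 6y + 12


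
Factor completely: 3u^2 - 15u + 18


Roots satisfy r1 + r2 = -b/a = 5 and r1*r2 = c/a = 6.
So r1 = 2, r2 = 3.
3u^2 - 15u + 18 = 3(u - r1)(u - r2) = 3(u - 2)(u - 3)


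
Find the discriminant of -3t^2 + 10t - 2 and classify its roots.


D = b^2 - 4ac = (10)^2 - 4(-3)(-2) = 100 - 24 = 76
Since D > 0: two distinct irrational roots


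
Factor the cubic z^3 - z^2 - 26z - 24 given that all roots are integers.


Try integer roots (divisors of -24). z=-4: p(-4)=0.
Divide out (z + 4): quotient is z^2 - 5z - 6.
Factor the quadratic: (z + 1)(z - 6)
Result: (z + 4)(z + 1)(z - 6)


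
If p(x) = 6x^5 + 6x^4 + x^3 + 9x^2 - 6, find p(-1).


Using direct substitution:
  6 * (-1)^5 = -6
  6 * (-1)^4 = 6
  1 * (-1)^3 = -1
  9 * (-1)^2 = 9
  0 * (-1)^1 = 0
  constant: -6
Sum = -6 + 6 - 1 + 9 + 0 - 6 = 2


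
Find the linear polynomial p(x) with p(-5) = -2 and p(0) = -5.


p(x) = mx + b. Using p(-5)=-2, p(0)=-5:
m = (-2 + 5)/(-5) = 3/-5 = -3/5
b = -2 - m*(-5) = -2 - 3 = -5
p(x) = -(3/5)x - 5


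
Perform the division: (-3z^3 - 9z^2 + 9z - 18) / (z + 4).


(-3z^3 - 9z^2 + 9z - 18) / (z + 4)
Step 1: -3z^2 * (z + 4) = -3z^3 - 12z^2; subtract.
Step 2: 3z * (z + 4) = 3z^2 + 12z; subtract.
Step 3: -3 * (z + 4) = -3z - 12; subtract.
Quotient: -3z^2 + 3z - 3, Remainder: -6


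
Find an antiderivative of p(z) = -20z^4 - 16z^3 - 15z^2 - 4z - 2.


Reverse power rule on each term:
  ∫ -20z^4 dz = -4z^5
  ∫ -16z^3 dz = -4z^4
  ∫ -15z^2 dz = -5z^3
  ∫ -4z dz = -2z^2
  ∫ -2 dz = -2z
F(z) = -4z^5 - 4z^4 - 5z^3 - 2z^2 - 2z + C


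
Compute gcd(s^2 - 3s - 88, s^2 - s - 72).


Factor each:
  s^2 - 3s - 88 = (s + 8)(s - 11)
  s^2 - s - 72 = (s + 8)(s - 9)
Common monic factor: s + 8


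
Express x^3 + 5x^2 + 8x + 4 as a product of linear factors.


Try integer roots (divisors of 4). x=-2: p(-2)=0.
Divide out (x + 2): quotient is x^2 + 3x + 2.
Factor the quadratic: (x + 1)(x + 2)
Result: (x + 2)(x + 1)(x + 2)


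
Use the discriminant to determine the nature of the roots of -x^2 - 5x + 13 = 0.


D = b^2 - 4ac = (-5)^2 - 4(-1)(13) = 25 + 52 = 77
Since D > 0: two distinct irrational roots


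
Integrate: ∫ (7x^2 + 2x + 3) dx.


Reverse power rule on each term:
  ∫ 7x^2 dx = (7/3)x^3
  ∫ 2x dx = x^2
  ∫ 3 dx = 3x
F(x) = (7/3)x^3 + x^2 + 3x + C


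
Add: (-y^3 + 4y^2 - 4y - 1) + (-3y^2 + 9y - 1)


Align terms by degree and add:
  -y^3 + 4y^2 - 4y - 1
  -3y^2 + 9y - 1
= -y^3 + y^2 + 5y - 2


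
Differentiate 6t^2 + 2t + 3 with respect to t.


Apply the power rule term by term:
  d/dt(6t^2) = 12t
  d/dt(2t) = 2
  d/dt(3) = 0
p'(t) = 12t + 2


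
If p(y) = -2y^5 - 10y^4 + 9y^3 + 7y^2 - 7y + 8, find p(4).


Using direct substitution:
  -2 * (4)^5 = -2048
  -10 * (4)^4 = -2560
  9 * (4)^3 = 576
  7 * (4)^2 = 112
  -7 * (4)^1 = -28
  constant: 8
Sum = -2048 - 2560 + 576 + 112 - 28 + 8 = -3940


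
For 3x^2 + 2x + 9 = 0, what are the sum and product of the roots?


For ax^2+bx+c=0: sum = -b/a, product = c/a.
a=3, b=2, c=9
Sum = -(2)/3 = -2/3
Product = (9)/3 = 3


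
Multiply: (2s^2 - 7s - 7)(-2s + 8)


Distribute each term of the first polynomial:
  (2s^2)(-2s + 8) = -4s^3 + 16s^2
  (-7s)(-2s + 8) = 14s^2 - 56s
  (-7)(-2s + 8) = 14s - 56
Sum: -4s^3 + 30s^2 - 42s - 56


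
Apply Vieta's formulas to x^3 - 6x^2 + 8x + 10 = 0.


Monic cubic x^3+bx^2+cx+d=0: sum=-b, pairwise sum=c, product=-d.
b=-6, c=8, d=10
r1+r2+r3 = 6
r1r2+r1r3+r2r3 = 8
r1r2r3 = -10


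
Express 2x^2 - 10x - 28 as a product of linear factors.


Roots satisfy r1 + r2 = -b/a = 5 and r1*r2 = c/a = -14.
So r1 = 7, r2 = -2.
2x^2 - 10x - 28 = 2(x - r1)(x - r2) = 2(x - 7)(x + 2)


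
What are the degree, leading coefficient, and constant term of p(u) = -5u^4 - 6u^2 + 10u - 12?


Highest power of u is 4, with coefficient -5. Constant term is -12.
Degree = 4, leading coefficient = -5, constant term = -12


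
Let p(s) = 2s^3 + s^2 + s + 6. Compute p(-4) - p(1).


p(-4) = -110
p(1) = 10
p(-4) - p(1) = -110 - 10 = -120


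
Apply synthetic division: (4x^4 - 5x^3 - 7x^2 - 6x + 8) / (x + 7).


Synthetic division with c = -7. Coefficients: 4, -5, -7, -6, 8
Bring down 4.
  4 * -7 = -28; -28 - 5 = -33
  -33 * -7 = 231; 231 - 7 = 224
  224 * -7 = -1568; -1568 - 6 = -1574
  -1574 * -7 = 11018; 11018 + 8 = 11026
Quotient: 4x^3 - 33x^2 + 224x - 1574, Remainder: 11026


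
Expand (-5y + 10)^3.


Expand (-5y + 10)^3 by repeated multiplication:
  (-5y + 10)^2 = 25y^2 - 100y + 100
= -125y^3 + 750y^2 - 1500y + 1000


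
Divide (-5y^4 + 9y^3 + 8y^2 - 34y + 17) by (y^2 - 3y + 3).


(-5y^4 + 9y^3 + 8y^2 - 34y + 17) / (y^2 - 3y + 3)
Step 1: -5y^2 * (y^2 - 3y + 3) = -5y^4 + 15y^3 - 15y^2; subtract.
Step 2: -6y * (y^2 - 3y + 3) = -6y^3 + 18y^2 - 18y; subtract.
Step 3: 5 * (y^2 - 3y + 3) = 5y^2 - 15y + 15; subtract.
Quotient: -5y^2 - 6y + 5, Remainder: -y + 2


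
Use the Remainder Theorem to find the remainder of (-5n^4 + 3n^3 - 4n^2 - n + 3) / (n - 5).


By the Remainder Theorem, the remainder equals p(5):
  -5*(5)^4 = -3125
  3*(5)^3 = 375
  -4*(5)^2 = -100
  -1*(5)^1 = -5
  constant: 3
Sum: -3125 + 375 - 100 - 5 + 3 = -2852


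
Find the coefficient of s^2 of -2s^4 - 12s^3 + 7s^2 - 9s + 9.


Read off the coefficient of s^2: 7


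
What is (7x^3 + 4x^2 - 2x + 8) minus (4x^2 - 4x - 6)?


Distribute the minus sign:
  (7x^3 + 4x^2 - 2x + 8)
- (4x^2 - 4x - 6)
Negate second polynomial: -4x^2 + 4x + 6
Add: 7x^3 + 2x + 14


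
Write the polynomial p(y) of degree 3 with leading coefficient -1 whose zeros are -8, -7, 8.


p(y) = -(y + 8)(y + 7)(y - 8)
Expand: -y^3 - 7y^2 + 64y + 448


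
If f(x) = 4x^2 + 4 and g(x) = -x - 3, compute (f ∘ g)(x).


Substitute g(x) into f:
f(g(x)) = 4*(-x - 3)^2 + 4
(-x - 3)^2 = x^2 + 6x + 9
Expand and combine: 4x^2 + 24x + 40


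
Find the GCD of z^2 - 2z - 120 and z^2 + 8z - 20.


Factor each:
  z^2 - 2z - 120 = (z + 10)(z - 12)
  z^2 + 8z - 20 = (z + 10)(z - 2)
Common monic factor: z + 10


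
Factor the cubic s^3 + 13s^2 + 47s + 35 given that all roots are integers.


Try integer roots (divisors of 35). s=-1: p(-1)=0.
Divide out (s + 1): quotient is s^2 + 12s + 35.
Factor the quadratic: (s + 7)(s + 5)
Result: (s + 1)(s + 7)(s + 5)


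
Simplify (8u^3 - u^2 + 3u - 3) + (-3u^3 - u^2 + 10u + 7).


Align terms by degree and add:
  8u^3 - u^2 + 3u - 3
  -3u^3 - u^2 + 10u + 7
= 5u^3 - 2u^2 + 13u + 4


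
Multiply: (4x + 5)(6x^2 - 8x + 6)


Distribute each term of the first polynomial:
  (4x)(6x^2 - 8x + 6) = 24x^3 - 32x^2 + 24x
  (5)(6x^2 - 8x + 6) = 30x^2 - 40x + 30
Sum: 24x^3 - 2x^2 - 16x + 30


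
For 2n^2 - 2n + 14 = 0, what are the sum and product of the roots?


For an^2+bn+c=0: sum = -b/a, product = c/a.
a=2, b=-2, c=14
Sum = -(-2)/2 = 1
Product = (14)/2 = 7


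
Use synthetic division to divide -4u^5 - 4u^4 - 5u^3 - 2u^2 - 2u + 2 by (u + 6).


Synthetic division with c = -6. Coefficients: -4, -4, -5, -2, -2, 2
Bring down -4.
  -4 * -6 = 24; 24 - 4 = 20
  20 * -6 = -120; -120 - 5 = -125
  -125 * -6 = 750; 750 - 2 = 748
  748 * -6 = -4488; -4488 - 2 = -4490
  -4490 * -6 = 26940; 26940 + 2 = 26942
Quotient: -4u^4 + 20u^3 - 125u^2 + 748u - 4490, Remainder: 26942


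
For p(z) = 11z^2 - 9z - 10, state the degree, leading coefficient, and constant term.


Highest power of z is 2, with coefficient 11. Constant term is -10.
Degree = 2, leading coefficient = 11, constant term = -10


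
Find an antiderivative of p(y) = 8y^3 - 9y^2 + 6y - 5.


Reverse power rule on each term:
  ∫ 8y^3 dy = 2y^4
  ∫ -9y^2 dy = -3y^3
  ∫ 6y dy = 3y^2
  ∫ -5 dy = -5y
F(y) = 2y^4 - 3y^3 + 3y^2 - 5y + C


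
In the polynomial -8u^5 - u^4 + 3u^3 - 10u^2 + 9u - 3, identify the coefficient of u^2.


Read off the coefficient of u^2: -10


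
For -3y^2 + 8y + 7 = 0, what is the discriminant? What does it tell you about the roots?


D = b^2 - 4ac = (8)^2 - 4(-3)(7) = 64 + 84 = 148
Since D > 0: two distinct irrational roots


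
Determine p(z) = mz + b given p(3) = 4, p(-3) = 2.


p(z) = mz + b. Using p(3)=4, p(-3)=2:
m = (4 - 2)/(3 + 3) = 2/6 = 1/3
b = 4 - m*(3) = 4 - 1 = 3
p(z) = (1/3)z + 3


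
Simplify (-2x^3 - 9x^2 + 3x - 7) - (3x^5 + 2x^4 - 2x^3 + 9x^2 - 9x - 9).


Distribute the minus sign:
  (-2x^3 - 9x^2 + 3x - 7)
- (3x^5 + 2x^4 - 2x^3 + 9x^2 - 9x - 9)
Negate second polynomial: -3x^5 - 2x^4 + 2x^3 - 9x^2 + 9x + 9
Add: -3x^5 - 2x^4 - 18x^2 + 12x + 2


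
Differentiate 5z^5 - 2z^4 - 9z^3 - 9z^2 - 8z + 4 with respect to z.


Apply the power rule term by term:
  d/dz(5z^5) = 25z^4
  d/dz(-2z^4) = -8z^3
  d/dz(-9z^3) = -27z^2
  d/dz(-9z^2) = -18z
  d/dz(-8z) = -8
  d/dz(4) = 0
p'(z) = 25z^4 - 8z^3 - 27z^2 - 18z - 8


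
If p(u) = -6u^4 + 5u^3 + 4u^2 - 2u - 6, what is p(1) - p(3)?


p(1) = -5
p(3) = -327
p(1) - p(3) = -5 + 327 = 322


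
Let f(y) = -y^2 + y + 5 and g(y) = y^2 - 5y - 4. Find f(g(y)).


Substitute g(y) into f:
f(g(y)) = -1*(y^2 - 5y - 4)^2 + 1*(y^2 - 5y - 4) + 5
(y^2 - 5y - 4)^2 = y^4 - 10y^3 + 17y^2 + 40y + 16
Expand and combine: -y^4 + 10y^3 - 16y^2 - 45y - 15


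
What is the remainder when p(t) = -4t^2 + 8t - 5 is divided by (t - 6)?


By the Remainder Theorem, the remainder equals p(6):
  -4*(6)^2 = -144
  8*(6)^1 = 48
  constant: -5
Sum: -144 + 48 - 5 = -101


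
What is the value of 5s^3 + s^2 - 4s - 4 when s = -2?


Using direct substitution:
  5 * (-2)^3 = -40
  1 * (-2)^2 = 4
  -4 * (-2)^1 = 8
  constant: -4
Sum = -40 + 4 + 8 - 4 = -32


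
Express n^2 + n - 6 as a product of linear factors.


Roots satisfy r1 + r2 = -b/a = -1 and r1*r2 = c/a = -6.
So r1 = 2, r2 = -3.
n^2 + n - 6 = (n - r1)(n - r2) = (n - 2)(n + 3)


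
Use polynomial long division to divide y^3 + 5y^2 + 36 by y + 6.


(y^3 + 5y^2 + 36) / (y + 6)
Step 1: y^2 * (y + 6) = y^3 + 6y^2; subtract.
Step 2: -y * (y + 6) = -y^2 - 6y; subtract.
Step 3: 6 * (y + 6) = 6y + 36; subtract.
Quotient: y^2 - y + 6, Remainder: 0


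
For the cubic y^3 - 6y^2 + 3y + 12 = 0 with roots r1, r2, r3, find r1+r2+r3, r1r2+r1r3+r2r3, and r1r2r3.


Monic cubic y^3+by^2+cy+d=0: sum=-b, pairwise sum=c, product=-d.
b=-6, c=3, d=12
r1+r2+r3 = 6
r1r2+r1r3+r2r3 = 3
r1r2r3 = -12
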